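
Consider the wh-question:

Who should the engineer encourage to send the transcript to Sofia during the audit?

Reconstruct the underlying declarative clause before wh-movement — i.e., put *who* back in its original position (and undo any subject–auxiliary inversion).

'who' functions as the direct object of 'encourage'. Fronting leaves a gap immediately after 'encourage':
Who should the engineer encourage ___ to send the transcript to Sofia during the audit?

The engineer should encourage who to send the transcript to Sofia during the audit.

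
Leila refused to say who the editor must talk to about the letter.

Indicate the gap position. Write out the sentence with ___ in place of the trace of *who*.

In situ: The editor must talk to who about the letter.
'who' is the object of the preposition 'to'. The gap is right after 'to'.

Leila refused to say who the editor must talk to ___ about the letter.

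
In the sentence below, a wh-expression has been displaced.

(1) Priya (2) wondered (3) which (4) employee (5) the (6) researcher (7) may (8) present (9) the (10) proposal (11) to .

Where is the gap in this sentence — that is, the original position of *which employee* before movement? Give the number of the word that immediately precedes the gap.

Underlying clause: The researcher may present the proposal to which employee.
'which employee' functions as the object of the preposition 'to' (recipient of 'present'). It moves to the left edge, and the trace sits right after 'to':
Priya wondered which employee the researcher may present the proposal to ___.
'to' is word 11.

11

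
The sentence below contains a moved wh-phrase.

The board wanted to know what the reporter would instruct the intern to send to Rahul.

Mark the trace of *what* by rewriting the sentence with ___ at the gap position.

Pre-movement form: The reporter would instruct the intern to send what to Rahul.
The filler 'what' is interpreted as the direct object of 'send'. The gap is right after 'send'.

The board wanted to know what the reporter would instruct the intern to send ___ to Rahul.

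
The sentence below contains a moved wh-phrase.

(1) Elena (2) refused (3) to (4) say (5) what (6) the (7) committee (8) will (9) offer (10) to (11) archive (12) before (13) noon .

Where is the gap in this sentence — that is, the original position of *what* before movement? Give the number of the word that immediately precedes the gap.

11

Before movement: The committee will offer to archive what before noon.
'what' is the direct object of 'archive'. It moves to the left edge, and the trace sits right after 'archive':
Elena refused to say what the committee will offer to archive ___ before noon.
'archive' is word 11.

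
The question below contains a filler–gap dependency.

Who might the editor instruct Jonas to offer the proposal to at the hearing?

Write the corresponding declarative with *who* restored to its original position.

The editor might instruct Jonas to offer the proposal to who at the hearing.

'who' is the object of the preposition 'to' (recipient of 'offer'). Fronting leaves a gap immediately after 'to':
Who might the editor instruct Jonas to offer the proposal to ___ at the hearing?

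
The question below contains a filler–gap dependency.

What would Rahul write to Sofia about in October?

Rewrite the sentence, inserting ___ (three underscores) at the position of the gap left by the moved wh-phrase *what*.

Before movement: Rahul would write to Sofia about what in October.
'what' functions as the object of the preposition 'about'. The gap is right after 'about'.

What would Rahul write to Sofia about ___ in October?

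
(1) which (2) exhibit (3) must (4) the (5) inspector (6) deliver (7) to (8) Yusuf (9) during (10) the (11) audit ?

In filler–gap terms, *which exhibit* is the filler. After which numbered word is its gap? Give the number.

6

Pre-movement form: The inspector must deliver which exhibit to Yusuf during the audit.
The filler 'which exhibit' is interpreted as the direct object of 'deliver'. It moves to the left edge, and the trace sits right after 'deliver':
Which exhibit must the inspector deliver ___ to Yusuf during the audit?
'deliver' is word 6.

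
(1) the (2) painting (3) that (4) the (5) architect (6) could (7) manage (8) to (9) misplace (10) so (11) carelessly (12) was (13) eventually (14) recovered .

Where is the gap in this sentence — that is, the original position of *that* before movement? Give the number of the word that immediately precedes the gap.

'that' functions as the direct object of 'misplace'. It moves to the left edge, and the trace sits right after 'misplace':
The painting that the architect could manage to misplace ___ so carelessly was eventually recovered.
'misplace' is word 9.

9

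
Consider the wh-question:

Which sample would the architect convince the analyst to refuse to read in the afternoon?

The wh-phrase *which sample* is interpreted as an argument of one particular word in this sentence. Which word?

In situ: The architect would convince the analyst to refuse to read which sample in the afternoon.
The filler 'which sample' is interpreted as the direct object of 'read'. Fronting leaves a gap immediately after 'read':
Which sample would the architect convince the analyst to refuse to read ___ in the afternoon?

read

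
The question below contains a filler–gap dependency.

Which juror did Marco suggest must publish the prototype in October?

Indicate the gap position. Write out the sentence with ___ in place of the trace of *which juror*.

Underlying clause: Marco did suggest which juror must publish the prototype in October.
The filler 'which juror' is interpreted as the subject of the clause embedded under 'suggest'. The gap is right after 'suggest'.

Which juror did Marco suggest ___ must publish the prototype in October?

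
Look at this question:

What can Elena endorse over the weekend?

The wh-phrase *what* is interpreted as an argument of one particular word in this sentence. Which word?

Before movement: Elena can endorse what over the weekend.
The filler 'what' is interpreted as the direct object of 'endorse'. It moves to the left edge, and the trace sits right after 'endorse':
What can Elena endorse ___ over the weekend?

endorse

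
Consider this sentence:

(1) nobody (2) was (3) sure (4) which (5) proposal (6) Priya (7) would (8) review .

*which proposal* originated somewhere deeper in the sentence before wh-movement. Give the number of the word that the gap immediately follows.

8

Pre-movement form: Priya would review which proposal.
'which proposal' is the direct object of 'review'. It moves to the left edge, and the trace sits right after 'review':
Nobody was sure which proposal Priya would review ___.
'review' is word 8.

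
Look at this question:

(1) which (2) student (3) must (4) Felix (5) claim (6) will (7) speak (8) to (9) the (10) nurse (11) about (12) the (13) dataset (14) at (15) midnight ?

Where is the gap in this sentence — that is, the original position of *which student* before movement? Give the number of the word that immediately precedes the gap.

Pre-movement form: Felix must claim which student will speak to the nurse about the dataset at midnight.
'which student' is the subject of the clause embedded under 'claim'. Wh-movement fronts it, leaving a gap right after 'claim':
Which student must Felix claim ___ will speak to the nurse about the dataset at midnight?
'claim' is word 5.

5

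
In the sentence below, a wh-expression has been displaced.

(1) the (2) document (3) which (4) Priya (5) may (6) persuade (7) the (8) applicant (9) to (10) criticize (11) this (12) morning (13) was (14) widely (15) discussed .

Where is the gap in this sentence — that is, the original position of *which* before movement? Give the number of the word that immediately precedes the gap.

10

'which' functions as the direct object of 'criticize'. It moves to the left edge, and the trace sits right after 'criticize':
The document which Priya may persuade the applicant to criticize ___ this morning was widely discussed.
'criticize' is word 10.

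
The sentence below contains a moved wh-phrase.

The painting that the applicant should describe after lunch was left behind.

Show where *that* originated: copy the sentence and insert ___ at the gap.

'that' is the direct object of 'describe'. The gap is right after 'describe'.

The painting that the applicant should describe ___ after lunch was left behind.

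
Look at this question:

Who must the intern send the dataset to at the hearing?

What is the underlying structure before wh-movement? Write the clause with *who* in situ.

The intern must send the dataset to who at the hearing.

'who' functions as the object of the preposition 'to' (recipient of 'send'). Wh-movement fronts it, leaving a gap right after 'to':
Who must the intern send the dataset to ___ at the hearing?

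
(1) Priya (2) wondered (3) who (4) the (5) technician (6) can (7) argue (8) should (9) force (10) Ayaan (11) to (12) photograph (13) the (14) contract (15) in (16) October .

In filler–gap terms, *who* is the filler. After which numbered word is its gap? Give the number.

7

Pre-movement form: The technician can argue who should force Ayaan to photograph the contract in October.
'who' is the subject of the clause embedded under 'argue'. Fronting leaves a gap immediately after 'argue':
Priya wondered who the technician can argue ___ should force Ayaan to photograph the contract in October.
'argue' is word 7.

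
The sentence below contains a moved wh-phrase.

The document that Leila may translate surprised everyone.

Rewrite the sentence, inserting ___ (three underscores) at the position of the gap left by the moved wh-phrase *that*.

The document that Leila may translate ___ surprised everyone.

The filler 'that' is interpreted as the direct object of 'translate'. The gap is right after 'translate'.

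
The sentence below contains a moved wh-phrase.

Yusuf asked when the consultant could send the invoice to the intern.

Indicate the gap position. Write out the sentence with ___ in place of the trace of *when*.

Yusuf asked when the consultant could send the invoice to the intern ___.

Underlying clause: The consultant could send the invoice to the intern when.
The filler 'when' is interpreted as the temporal adjunct. The gap is right after 'intern'.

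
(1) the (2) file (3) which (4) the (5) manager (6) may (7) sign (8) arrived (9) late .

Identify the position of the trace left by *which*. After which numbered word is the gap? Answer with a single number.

7

The filler 'which' is interpreted as the direct object of 'sign'. It moves to the left edge, and the trace sits right after 'sign':
The file which the manager may sign ___ arrived late.
'sign' is word 7.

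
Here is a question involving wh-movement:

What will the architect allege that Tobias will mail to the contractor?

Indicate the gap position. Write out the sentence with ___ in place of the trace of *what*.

What will the architect allege that Tobias will mail ___ to the contractor?

In situ: The architect will allege that Tobias will mail what to the contractor.
The filler 'what' is interpreted as the direct object of 'mail'. The gap is right after 'mail'.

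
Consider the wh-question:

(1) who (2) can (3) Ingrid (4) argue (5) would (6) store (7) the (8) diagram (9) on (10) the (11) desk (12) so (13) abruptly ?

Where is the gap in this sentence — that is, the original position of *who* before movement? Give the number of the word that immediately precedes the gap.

Underlying clause: Ingrid can argue who would store the diagram on the desk so abruptly.
'who' is the subject of the clause embedded under 'argue'. Fronting leaves a gap immediately after 'argue':
Who can Ingrid argue ___ would store the diagram on the desk so abruptly?
'argue' is word 4.

4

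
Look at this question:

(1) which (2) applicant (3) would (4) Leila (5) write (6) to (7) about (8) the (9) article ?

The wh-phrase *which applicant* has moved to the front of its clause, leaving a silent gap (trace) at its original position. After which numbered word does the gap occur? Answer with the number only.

In situ: Leila would write to which applicant about the article.
'which applicant' functions as the object of the preposition 'to'. Wh-movement fronts it, leaving a gap right after 'to':
Which applicant would Leila write to ___ about the article?
'to' is word 6.

6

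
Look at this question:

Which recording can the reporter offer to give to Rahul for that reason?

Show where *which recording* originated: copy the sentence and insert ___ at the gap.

Which recording can the reporter offer to give ___ to Rahul for that reason?

Underlying clause: The reporter can offer to give which recording to Rahul for that reason.
'which recording' functions as the direct object of 'give'. The gap is right after 'give'.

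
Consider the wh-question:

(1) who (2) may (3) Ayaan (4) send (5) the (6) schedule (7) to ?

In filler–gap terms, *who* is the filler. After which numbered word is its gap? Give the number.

Pre-movement form: Ayaan may send the schedule to who.
The filler 'who' is interpreted as the object of the preposition 'to' (recipient of 'send'). Wh-movement fronts it, leaving a gap right after 'to':
Who may Ayaan send the schedule to ___?
'to' is word 7.

7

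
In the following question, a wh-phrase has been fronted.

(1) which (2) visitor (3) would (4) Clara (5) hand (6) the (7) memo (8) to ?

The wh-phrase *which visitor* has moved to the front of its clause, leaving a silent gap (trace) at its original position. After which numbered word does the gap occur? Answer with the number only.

Pre-movement form: Clara would hand the memo to which visitor.
The filler 'which visitor' is interpreted as the object of the preposition 'to' (recipient of 'hand'). Wh-movement fronts it, leaving a gap right after 'to':
Which visitor would Clara hand the memo to ___?
'to' is word 8.

8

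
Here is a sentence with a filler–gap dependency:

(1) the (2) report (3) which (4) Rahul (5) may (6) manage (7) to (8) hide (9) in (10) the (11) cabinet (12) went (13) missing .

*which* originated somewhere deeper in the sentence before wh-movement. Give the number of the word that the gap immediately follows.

'which' functions as the direct object of 'hide'. Fronting leaves a gap immediately after 'hide':
The report which Rahul may manage to hide ___ in the cabinet went missing.
'hide' is word 8.

8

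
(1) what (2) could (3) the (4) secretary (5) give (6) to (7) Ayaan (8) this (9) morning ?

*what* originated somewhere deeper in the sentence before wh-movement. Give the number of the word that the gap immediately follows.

5

In situ: The secretary could give what to Ayaan this morning.
'what' is the direct object of 'give'. Fronting leaves a gap immediately after 'give':
What could the secretary give ___ to Ayaan this morning?
'give' is word 5.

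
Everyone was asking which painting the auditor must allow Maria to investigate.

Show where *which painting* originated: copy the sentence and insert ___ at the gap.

Underlying clause: The auditor must allow Maria to investigate which painting.
'which painting' functions as the direct object of 'investigate'. The gap is right after 'investigate'.

Everyone was asking which painting the auditor must allow Maria to investigate ___.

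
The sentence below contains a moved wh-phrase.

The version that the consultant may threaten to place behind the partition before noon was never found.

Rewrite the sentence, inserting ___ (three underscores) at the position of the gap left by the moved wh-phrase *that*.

'that' is the direct object of 'place'. The gap is right after 'place'.

The version that the consultant may threaten to place ___ behind the partition before noon was never found.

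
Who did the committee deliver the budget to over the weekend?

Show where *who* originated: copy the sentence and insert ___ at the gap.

Who did the committee deliver the budget to ___ over the weekend?

Before movement: The committee did deliver the budget to who over the weekend.
The filler 'who' is interpreted as the object of the preposition 'to' (recipient of 'deliver'). The gap is right after 'to'.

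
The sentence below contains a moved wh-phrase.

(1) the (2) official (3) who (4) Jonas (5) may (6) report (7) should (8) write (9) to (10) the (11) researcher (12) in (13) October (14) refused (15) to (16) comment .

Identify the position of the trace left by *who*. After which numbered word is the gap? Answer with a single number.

6

'who' functions as the subject of the clause embedded under 'report'. Fronting leaves a gap immediately after 'report':
The official who Jonas may report ___ should write to the researcher in October refused to comment.
'report' is word 6.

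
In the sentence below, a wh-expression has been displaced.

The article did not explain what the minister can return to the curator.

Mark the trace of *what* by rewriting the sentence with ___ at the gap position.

The article did not explain what the minister can return ___ to the curator.

Underlying clause: The minister can return what to the curator.
The filler 'what' is interpreted as the direct object of 'return'. The gap is right after 'return'.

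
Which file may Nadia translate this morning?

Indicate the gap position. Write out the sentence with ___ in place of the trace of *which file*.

Which file may Nadia translate ___ this morning?

In situ: Nadia may translate which file this morning.
'which file' is the direct object of 'translate'. The gap is right after 'translate'.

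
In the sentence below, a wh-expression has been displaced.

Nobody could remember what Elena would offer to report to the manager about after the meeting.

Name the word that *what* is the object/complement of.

about

Underlying clause: Elena would offer to report to the manager about what after the meeting.
'what' is the object of the preposition 'about'. Wh-movement fronts it, leaving a gap right after 'about':
Nobody could remember what Elena would offer to report to the manager about ___ after the meeting.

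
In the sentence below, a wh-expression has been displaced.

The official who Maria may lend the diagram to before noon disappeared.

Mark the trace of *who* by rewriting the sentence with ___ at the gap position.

The official who Maria may lend the diagram to ___ before noon disappeared.

The filler 'who' is interpreted as the object of the preposition 'to' (recipient of 'lend'). The gap is right after 'to'.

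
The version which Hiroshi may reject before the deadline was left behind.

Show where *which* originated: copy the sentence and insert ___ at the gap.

The version which Hiroshi may reject ___ before the deadline was left behind.

The filler 'which' is interpreted as the direct object of 'reject'. The gap is right after 'reject'.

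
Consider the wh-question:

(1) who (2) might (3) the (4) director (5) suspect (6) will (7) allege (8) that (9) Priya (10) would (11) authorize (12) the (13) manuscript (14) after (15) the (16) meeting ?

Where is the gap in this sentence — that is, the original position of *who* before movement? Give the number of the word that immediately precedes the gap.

Pre-movement form: The director might suspect who will allege that Priya would authorize the manuscript after the meeting.
'who' is the subject of the clause embedded under 'suspect'. Wh-movement fronts it, leaving a gap right after 'suspect':
Who might the director suspect ___ will allege that Priya would authorize the manuscript after the meeting?
'suspect' is word 5.

5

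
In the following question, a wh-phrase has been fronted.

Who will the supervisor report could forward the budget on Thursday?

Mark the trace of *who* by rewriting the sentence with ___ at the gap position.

Who will the supervisor report ___ could forward the budget on Thursday?

In situ: The supervisor will report who could forward the budget on Thursday.
'who' is the subject of the clause embedded under 'report'. The gap is right after 'report'.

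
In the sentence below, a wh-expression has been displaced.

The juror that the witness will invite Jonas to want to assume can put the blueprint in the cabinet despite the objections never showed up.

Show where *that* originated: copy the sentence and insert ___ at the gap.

The juror that the witness will invite Jonas to want to assume ___ can put the blueprint in the cabinet despite the objections never showed up.

'that' functions as the subject of the clause embedded under 'assume'. The gap is right after 'assume'.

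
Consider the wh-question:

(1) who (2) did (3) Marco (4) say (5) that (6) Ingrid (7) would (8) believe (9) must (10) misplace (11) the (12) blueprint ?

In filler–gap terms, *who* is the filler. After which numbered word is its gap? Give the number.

Underlying clause: Marco did say that Ingrid would believe who must misplace the blueprint.
The filler 'who' is interpreted as the subject of the clause embedded under 'believe'. Wh-movement fronts it, leaving a gap right after 'believe':
Who did Marco say that Ingrid would believe ___ must misplace the blueprint?
'believe' is word 8.

8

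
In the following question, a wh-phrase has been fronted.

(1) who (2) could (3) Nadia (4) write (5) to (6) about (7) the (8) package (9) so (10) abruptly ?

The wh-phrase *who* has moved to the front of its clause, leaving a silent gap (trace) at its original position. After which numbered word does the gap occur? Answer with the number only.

Underlying clause: Nadia could write to who about the package so abruptly.
'who' functions as the object of the preposition 'to'. Wh-movement fronts it, leaving a gap right after 'to':
Who could Nadia write to ___ about the package so abruptly?
'to' is word 5.

5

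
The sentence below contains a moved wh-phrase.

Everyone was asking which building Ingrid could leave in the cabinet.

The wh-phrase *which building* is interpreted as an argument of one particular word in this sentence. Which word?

Pre-movement form: Ingrid could leave which building in the cabinet.
'which building' functions as the direct object of 'leave'. It moves to the left edge, and the trace sits right after 'leave':
Everyone was asking which building Ingrid could leave ___ in the cabinet.

leave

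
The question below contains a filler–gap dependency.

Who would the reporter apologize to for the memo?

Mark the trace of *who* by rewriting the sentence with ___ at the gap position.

Underlying clause: The reporter would apologize to who for the memo.
'who' is the object of the preposition 'to'. The gap is right after 'to'.

Who would the reporter apologize to ___ for the memo?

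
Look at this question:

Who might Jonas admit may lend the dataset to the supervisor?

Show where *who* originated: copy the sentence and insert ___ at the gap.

Underlying clause: Jonas might admit who may lend the dataset to the supervisor.
The filler 'who' is interpreted as the subject of the clause embedded under 'admit'. The gap is right after 'admit'.

Who might Jonas admit ___ may lend the dataset to the supervisor?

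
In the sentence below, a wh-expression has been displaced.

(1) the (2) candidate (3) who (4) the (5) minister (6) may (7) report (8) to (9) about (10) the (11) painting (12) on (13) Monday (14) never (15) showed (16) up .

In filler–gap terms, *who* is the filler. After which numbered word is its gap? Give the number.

'who' is the object of the preposition 'to'. It moves to the left edge, and the trace sits right after 'to':
The candidate who the minister may report to ___ about the painting on Monday never showed up.
'to' is word 8.

8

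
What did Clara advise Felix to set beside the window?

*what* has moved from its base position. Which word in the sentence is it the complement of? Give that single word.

Underlying clause: Clara did advise Felix to set what beside the window.
'what' functions as the direct object of 'set'. Fronting leaves a gap immediately after 'set':
What did Clara advise Felix to set ___ beside the window?

set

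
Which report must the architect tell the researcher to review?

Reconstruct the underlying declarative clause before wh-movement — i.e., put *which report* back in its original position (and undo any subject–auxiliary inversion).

'which report' functions as the direct object of 'review'. Fronting leaves a gap immediately after 'review':
Which report must the architect tell the researcher to review ___?

The architect must tell the researcher to review which report.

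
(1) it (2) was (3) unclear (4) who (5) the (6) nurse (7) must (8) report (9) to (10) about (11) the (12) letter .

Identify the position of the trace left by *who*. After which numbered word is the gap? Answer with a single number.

9

Underlying clause: The nurse must report to who about the letter.
'who' functions as the object of the preposition 'to'. It moves to the left edge, and the trace sits right after 'to':
It was unclear who the nurse must report to ___ about the letter.
'to' is word 9.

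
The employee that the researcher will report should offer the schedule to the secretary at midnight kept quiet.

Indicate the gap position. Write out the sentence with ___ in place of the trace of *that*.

The filler 'that' is interpreted as the subject of the clause embedded under 'report'. The gap is right after 'report'.

The employee that the researcher will report ___ should offer the schedule to the secretary at midnight kept quiet.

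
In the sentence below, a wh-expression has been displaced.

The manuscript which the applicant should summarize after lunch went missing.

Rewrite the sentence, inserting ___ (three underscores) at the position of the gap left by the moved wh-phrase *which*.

'which' is the direct object of 'summarize'. The gap is right after 'summarize'.

The manuscript which the applicant should summarize ___ after lunch went missing.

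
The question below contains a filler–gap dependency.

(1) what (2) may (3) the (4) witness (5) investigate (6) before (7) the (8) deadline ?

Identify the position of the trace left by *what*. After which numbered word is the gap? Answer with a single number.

5

In situ: The witness may investigate what before the deadline.
'what' is the direct object of 'investigate'. It moves to the left edge, and the trace sits right after 'investigate':
What may the witness investigate ___ before the deadline?
'investigate' is word 5.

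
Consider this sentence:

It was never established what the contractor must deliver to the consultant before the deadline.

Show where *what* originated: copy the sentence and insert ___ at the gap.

In situ: The contractor must deliver what to the consultant before the deadline.
'what' functions as the direct object of 'deliver'. The gap is right after 'deliver'.

It was never established what the contractor must deliver ___ to the consultant before the deadline.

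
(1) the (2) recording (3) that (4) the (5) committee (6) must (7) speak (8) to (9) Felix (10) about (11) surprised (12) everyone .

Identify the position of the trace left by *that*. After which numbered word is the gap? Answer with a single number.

The filler 'that' is interpreted as the object of the preposition 'about'. Wh-movement fronts it, leaving a gap right after 'about':
The recording that the committee must speak to Felix about ___ surprised everyone.
'about' is word 10.

10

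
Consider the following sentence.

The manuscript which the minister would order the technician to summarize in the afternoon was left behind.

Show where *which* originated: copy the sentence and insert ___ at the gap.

The filler 'which' is interpreted as the direct object of 'summarize'. The gap is right after 'summarize'.

The manuscript which the minister would order the technician to summarize ___ in the afternoon was left behind.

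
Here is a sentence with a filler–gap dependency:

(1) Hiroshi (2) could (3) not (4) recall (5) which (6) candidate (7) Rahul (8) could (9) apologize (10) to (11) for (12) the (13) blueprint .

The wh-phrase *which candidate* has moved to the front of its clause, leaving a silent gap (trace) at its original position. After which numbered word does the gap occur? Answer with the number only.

Before movement: Rahul could apologize to which candidate for the blueprint.
The filler 'which candidate' is interpreted as the object of the preposition 'to'. Wh-movement fronts it, leaving a gap right after 'to':
Hiroshi could not recall which candidate Rahul could apologize to ___ for the blueprint.
'to' is word 10.

10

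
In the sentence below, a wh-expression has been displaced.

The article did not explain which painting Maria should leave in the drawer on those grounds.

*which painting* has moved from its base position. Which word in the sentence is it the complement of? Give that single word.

In situ: Maria should leave which painting in the drawer on those grounds.
'which painting' functions as the direct object of 'leave'. It moves to the left edge, and the trace sits right after 'leave':
The article did not explain which painting Maria should leave ___ in the drawer on those grounds.

leave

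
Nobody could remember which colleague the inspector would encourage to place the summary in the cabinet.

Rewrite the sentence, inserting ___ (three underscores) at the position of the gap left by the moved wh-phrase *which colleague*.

Before movement: The inspector would encourage which colleague to place the summary in the cabinet.
'which colleague' is the direct object of 'encourage'. The gap is right after 'encourage'.

Nobody could remember which colleague the inspector would encourage ___ to place the summary in the cabinet.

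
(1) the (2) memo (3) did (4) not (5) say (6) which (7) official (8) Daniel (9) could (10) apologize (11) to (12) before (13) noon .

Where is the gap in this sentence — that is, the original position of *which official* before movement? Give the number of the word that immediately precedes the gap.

Before movement: Daniel could apologize to which official before noon.
'which official' functions as the object of the preposition 'to'. It moves to the left edge, and the trace sits right after 'to':
The memo did not say which official Daniel could apologize to ___ before noon.
'to' is word 11.

11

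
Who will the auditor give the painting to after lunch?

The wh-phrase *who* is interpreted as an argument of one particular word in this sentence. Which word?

Pre-movement form: The auditor will give the painting to who after lunch.
The filler 'who' is interpreted as the object of the preposition 'to' (recipient of 'give'). It moves to the left edge, and the trace sits right after 'to':
Who will the auditor give the painting to ___ after lunch?

to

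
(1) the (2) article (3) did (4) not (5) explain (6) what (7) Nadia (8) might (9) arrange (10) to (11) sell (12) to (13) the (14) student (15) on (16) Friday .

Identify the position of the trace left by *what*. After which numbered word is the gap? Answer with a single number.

11

Before movement: Nadia might arrange to sell what to the student on Friday.
'what' functions as the direct object of 'sell'. Wh-movement fronts it, leaving a gap right after 'sell':
The article did not explain what Nadia might arrange to sell ___ to the student on Friday.
'sell' is word 11.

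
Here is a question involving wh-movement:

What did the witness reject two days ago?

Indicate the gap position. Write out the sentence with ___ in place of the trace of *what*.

Pre-movement form: The witness did reject what two days ago.
'what' functions as the direct object of 'reject'. The gap is right after 'reject'.

What did the witness reject ___ two days ago?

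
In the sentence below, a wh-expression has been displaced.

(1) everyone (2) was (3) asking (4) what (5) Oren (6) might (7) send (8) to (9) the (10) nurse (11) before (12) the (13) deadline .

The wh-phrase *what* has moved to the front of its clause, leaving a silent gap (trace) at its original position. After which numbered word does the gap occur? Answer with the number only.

Underlying clause: Oren might send what to the nurse before the deadline.
'what' functions as the direct object of 'send'. Wh-movement fronts it, leaving a gap right after 'send':
Everyone was asking what Oren might send ___ to the nurse before the deadline.
'send' is word 7.

7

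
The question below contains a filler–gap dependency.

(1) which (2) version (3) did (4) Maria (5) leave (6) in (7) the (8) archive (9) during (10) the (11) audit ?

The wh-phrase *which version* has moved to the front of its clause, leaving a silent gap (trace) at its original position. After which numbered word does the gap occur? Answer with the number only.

5

Pre-movement form: Maria did leave which version in the archive during the audit.
'which version' is the direct object of 'leave'. Fronting leaves a gap immediately after 'leave':
Which version did Maria leave ___ in the archive during the audit?
'leave' is word 5.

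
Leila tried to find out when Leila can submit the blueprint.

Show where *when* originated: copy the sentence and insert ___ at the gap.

Leila tried to find out when Leila can submit the blueprint ___.

Pre-movement form: Leila can submit the blueprint when.
'when' functions as the temporal adjunct. The gap is right after 'blueprint'.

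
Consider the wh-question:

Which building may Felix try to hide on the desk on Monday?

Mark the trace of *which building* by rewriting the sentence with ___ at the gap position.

In situ: Felix may try to hide which building on the desk on Monday.
The filler 'which building' is interpreted as the direct object of 'hide'. The gap is right after 'hide'.

Which building may Felix try to hide ___ on the desk on Monday?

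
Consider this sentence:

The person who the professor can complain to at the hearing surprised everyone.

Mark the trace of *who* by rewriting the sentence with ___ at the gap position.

The person who the professor can complain to ___ at the hearing surprised everyone.

'who' functions as the object of the preposition 'to'. The gap is right after 'to'.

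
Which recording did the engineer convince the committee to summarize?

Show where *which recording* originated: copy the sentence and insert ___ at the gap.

Which recording did the engineer convince the committee to summarize ___?

Before movement: The engineer did convince the committee to summarize which recording.
'which recording' is the direct object of 'summarize'. The gap is right after 'summarize'.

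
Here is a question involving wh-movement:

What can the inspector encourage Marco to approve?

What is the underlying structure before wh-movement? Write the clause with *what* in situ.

'what' is the direct object of 'approve'. Fronting leaves a gap immediately after 'approve':
What can the inspector encourage Marco to approve ___?

The inspector can encourage Marco to approve what.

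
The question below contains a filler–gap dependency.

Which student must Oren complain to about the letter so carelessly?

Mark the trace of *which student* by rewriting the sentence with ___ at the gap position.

Which student must Oren complain to ___ about the letter so carelessly?

Before movement: Oren must complain to which student about the letter so carelessly.
'which student' functions as the object of the preposition 'to'. The gap is right after 'to'.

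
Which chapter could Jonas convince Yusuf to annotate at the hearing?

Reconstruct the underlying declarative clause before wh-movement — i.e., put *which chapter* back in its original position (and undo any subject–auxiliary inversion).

'which chapter' is the direct object of 'annotate'. It moves to the left edge, and the trace sits right after 'annotate':
Which chapter could Jonas convince Yusuf to annotate ___ at the hearing?

Jonas could convince Yusuf to annotate which chapter at the hearing.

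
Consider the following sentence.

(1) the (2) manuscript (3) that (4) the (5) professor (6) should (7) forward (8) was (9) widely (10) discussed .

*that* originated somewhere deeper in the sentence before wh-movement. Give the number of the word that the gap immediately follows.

'that' is the direct object of 'forward'. It moves to the left edge, and the trace sits right after 'forward':
The manuscript that the professor should forward ___ was widely discussed.
'forward' is word 7.

7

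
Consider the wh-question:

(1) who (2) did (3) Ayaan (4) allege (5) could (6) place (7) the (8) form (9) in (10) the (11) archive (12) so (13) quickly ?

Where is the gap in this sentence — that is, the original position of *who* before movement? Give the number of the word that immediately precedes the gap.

Underlying clause: Ayaan did allege who could place the form in the archive so quickly.
'who' functions as the subject of the clause embedded under 'allege'. Fronting leaves a gap immediately after 'allege':
Who did Ayaan allege ___ could place the form in the archive so quickly?
'allege' is word 4.

4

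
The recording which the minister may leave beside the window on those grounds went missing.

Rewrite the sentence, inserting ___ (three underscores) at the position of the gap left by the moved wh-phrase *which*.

'which' is the direct object of 'leave'. The gap is right after 'leave'.

The recording which the minister may leave ___ beside the window on those grounds went missing.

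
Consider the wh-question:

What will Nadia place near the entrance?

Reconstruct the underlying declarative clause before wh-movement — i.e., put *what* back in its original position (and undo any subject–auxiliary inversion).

Nadia will place what near the entrance.

The filler 'what' is interpreted as the direct object of 'place'. It moves to the left edge, and the trace sits right after 'place':
What will Nadia place ___ near the entrance?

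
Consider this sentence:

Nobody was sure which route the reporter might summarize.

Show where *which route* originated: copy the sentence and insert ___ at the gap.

Nobody was sure which route the reporter might summarize ___.

Underlying clause: The reporter might summarize which route.
The filler 'which route' is interpreted as the direct object of 'summarize'. The gap is right after 'summarize'.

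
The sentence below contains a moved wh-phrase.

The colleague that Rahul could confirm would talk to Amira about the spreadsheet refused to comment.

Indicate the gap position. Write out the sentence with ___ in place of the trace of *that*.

'that' is the subject of the clause embedded under 'confirm'. The gap is right after 'confirm'.

The colleague that Rahul could confirm ___ would talk to Amira about the spreadsheet refused to comment.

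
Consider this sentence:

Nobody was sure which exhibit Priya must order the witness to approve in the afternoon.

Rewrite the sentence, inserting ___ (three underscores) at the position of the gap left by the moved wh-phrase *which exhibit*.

Before movement: Priya must order the witness to approve which exhibit in the afternoon.
'which exhibit' is the direct object of 'approve'. The gap is right after 'approve'.

Nobody was sure which exhibit Priya must order the witness to approve ___ in the afternoon.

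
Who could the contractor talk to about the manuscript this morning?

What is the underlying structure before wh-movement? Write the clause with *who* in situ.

'who' is the object of the preposition 'to'. Wh-movement fronts it, leaving a gap right after 'to':
Who could the contractor talk to ___ about the manuscript this morning?

The contractor could talk to who about the manuscript this morning.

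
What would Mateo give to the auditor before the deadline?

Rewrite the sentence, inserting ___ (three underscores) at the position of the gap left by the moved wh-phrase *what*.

What would Mateo give ___ to the auditor before the deadline?

Pre-movement form: Mateo would give what to the auditor before the deadline.
'what' is the direct object of 'give'. The gap is right after 'give'.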